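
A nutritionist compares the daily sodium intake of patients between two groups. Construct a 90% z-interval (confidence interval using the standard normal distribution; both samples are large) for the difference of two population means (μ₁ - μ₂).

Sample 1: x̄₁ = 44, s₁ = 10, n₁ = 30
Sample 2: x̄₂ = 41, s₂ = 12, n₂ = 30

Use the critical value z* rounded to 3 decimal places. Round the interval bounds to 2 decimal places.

Both samples are large (n₁ = 30 ≥ 30, n₂ = 30 ≥ 30), so a z-interval for the difference of means applies.

Point estimate: x̄₁ - x̄₂ = 44 - 41 = 3

Standard error: SE = √(s₁²/n₁ + s₂²/n₂)
= √(10²/30 + 12²/30)
= √(3.333333 + 4.800000)
= 2.851900

For 90% confidence, z* = 1.645 (from standard normal table)
Margin of error: E = z* × SE = 1.645 × 2.851900 = 4.6914

Z-interval: (x̄₁ - x̄₂) ± E = 3 ± 4.6914 = (-1.6914, 7.6914)

Rounded to 2 decimal places:

(-1.69, 7.69)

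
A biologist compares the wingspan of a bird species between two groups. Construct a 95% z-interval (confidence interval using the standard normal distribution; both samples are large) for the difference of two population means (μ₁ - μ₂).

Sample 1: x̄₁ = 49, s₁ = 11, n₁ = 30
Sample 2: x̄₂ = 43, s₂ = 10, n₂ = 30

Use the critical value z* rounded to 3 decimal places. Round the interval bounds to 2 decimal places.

Both samples are large (n₁ = 30 ≥ 30, n₂ = 30 ≥ 30), so a z-interval for the difference of means applies.

Point estimate: x̄₁ - x̄₂ = 49 - 43 = 6

Standard error: SE = √(s₁²/n₁ + s₂²/n₂)
= √(11²/30 + 10²/30)
= √(4.033333 + 3.333333)
= 2.714160

For 95% confidence, z* = 1.96 (from standard normal table)
Margin of error: E = z* × SE = 1.96 × 2.714160 = 5.3198

Z-interval: (x̄₁ - x̄₂) ± E = 6 ± 5.3198 = (0.6802, 11.3198)

Rounded to 2 decimal places:

(0.68, 11.32)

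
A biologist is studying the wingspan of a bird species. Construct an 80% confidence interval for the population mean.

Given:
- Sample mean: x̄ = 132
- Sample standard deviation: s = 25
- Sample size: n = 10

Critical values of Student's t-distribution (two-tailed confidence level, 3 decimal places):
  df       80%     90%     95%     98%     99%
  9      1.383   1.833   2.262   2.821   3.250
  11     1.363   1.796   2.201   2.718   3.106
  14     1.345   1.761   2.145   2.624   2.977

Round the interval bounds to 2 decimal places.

The population standard deviation σ is unknown (only the sample standard deviation s is given), so use a t-interval with df = n - 1 = 10 - 1 = 9.

For 80% confidence with df = 9, t* = 1.383 (from t-table)

Standard error: SE = s/√n = 25/√10 = 7.905694

Margin of error: E = t* × SE = 1.383 × 7.905694 = 10.9336

T-interval: x̄ ± E = 132 ± 10.9336 = (121.0664, 142.9336)

Rounded to 2 decimal places:

(121.07, 142.93)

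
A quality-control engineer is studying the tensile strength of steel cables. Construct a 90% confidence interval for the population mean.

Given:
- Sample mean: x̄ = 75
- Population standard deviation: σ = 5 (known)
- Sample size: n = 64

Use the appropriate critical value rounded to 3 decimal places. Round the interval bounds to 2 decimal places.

The population standard deviation σ is known, so use a z-interval (standard normal critical value).

For 90% confidence, z* = 1.645 (from standard normal table)

Standard error: SE = σ/√n = 5/√64 = 0.625000

Margin of error: E = z* × SE = 1.645 × 0.625000 = 1.0281

Z-interval: x̄ ± E = 75 ± 1.0281 = (73.9719, 76.0281)

Rounded to 2 decimal places:

(73.97, 76.03)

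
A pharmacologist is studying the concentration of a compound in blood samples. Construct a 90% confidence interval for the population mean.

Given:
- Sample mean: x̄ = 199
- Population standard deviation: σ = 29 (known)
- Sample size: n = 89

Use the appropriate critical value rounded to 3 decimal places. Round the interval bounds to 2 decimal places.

The population standard deviation σ is known, so use a z-interval (standard normal critical value).

For 90% confidence, z* = 1.645 (from standard normal table)

Standard error: SE = σ/√n = 29/√89 = 3.073994

Margin of error: E = z* × SE = 1.645 × 3.073994 = 5.0567

Z-interval: x̄ ± E = 199 ± 5.0567 = (193.9433, 204.0567)

Rounded to 2 decimal places:

(193.94, 204.06)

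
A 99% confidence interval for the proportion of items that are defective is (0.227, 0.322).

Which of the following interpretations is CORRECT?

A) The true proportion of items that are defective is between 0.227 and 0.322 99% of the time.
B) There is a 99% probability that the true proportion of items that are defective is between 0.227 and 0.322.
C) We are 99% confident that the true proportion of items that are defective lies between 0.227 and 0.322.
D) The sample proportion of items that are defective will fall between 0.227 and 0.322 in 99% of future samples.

A confidence interval represents our confidence in the procedure, not a probability statement about the parameter.

Key concept: If we repeated this sampling process many times and computed a 99% CI each time, about 99% of those intervals would contain the true population parameter.

For this specific interval (0.227, 0.322):
- Midpoint (point estimate): 0.2745
- Margin of error: 0.0475

The correct interpretation is the one stating confidence that the true parameter lies in the interval — option C.

C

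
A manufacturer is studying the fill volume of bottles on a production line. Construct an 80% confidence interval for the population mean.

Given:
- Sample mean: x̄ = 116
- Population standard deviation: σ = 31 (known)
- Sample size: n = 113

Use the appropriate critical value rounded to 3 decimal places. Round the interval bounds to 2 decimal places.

The population standard deviation σ is known, so use a z-interval (standard normal critical value).

For 80% confidence, z* = 1.282 (from standard normal table)

Standard error: SE = σ/√n = 31/√113 = 2.916235

Margin of error: E = z* × SE = 1.282 × 2.916235 = 3.7386

Z-interval: x̄ ± E = 116 ± 3.7386 = (112.2614, 119.7386)

Rounded to 2 decimal places:

(112.26, 119.74)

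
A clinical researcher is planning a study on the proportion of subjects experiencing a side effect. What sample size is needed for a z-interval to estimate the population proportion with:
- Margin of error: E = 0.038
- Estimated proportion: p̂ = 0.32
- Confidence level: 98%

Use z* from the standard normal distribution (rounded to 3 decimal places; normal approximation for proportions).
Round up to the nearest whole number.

Using z* for proportion z-interval (normal approximation).

For 98% confidence, z* = 2.326 (from standard normal table)

Sample size formula for proportion z-interval: n = z*²p̂(1-p̂)/E²

n = 2.326² × 0.32 × 0.68 / 0.038²
  = 5.410276 × 0.2176 / 0.001444
  = 815.2881

Round up to the nearest whole number: n = 816

816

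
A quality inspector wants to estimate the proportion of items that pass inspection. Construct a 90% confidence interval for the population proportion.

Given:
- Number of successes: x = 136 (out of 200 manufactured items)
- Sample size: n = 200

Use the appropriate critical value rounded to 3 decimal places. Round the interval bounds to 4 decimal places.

Sample proportion: p̂ = 136/200 = 0.680000

Check conditions for normal approximation:
  np̂ = 136 ≥ 10 ✓
  n(1-p̂) = 64 ≥ 10 ✓

The sample is large enough, so use a z-interval (normal approximation) for the proportion.

For 90% confidence, z* = 1.645 (from standard normal table)

Standard error: SE = √(p̂(1-p̂)/n) = √(0.680000×0.320000/200) = 0.03298485

Margin of error: E = z* × SE = 1.645 × 0.03298485 = 0.054260

Z-interval: p̂ ± E = 0.680000 ± 0.054260 = (0.625740, 0.734260)

Rounded to 4 decimal places:

(0.6257, 0.7343)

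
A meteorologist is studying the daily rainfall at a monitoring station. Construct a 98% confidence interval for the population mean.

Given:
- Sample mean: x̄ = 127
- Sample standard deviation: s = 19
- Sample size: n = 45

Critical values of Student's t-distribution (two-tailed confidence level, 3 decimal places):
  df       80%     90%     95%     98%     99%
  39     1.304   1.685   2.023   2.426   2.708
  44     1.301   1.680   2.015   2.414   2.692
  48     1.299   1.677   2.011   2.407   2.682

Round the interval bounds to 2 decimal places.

The population standard deviation σ is unknown (only the sample standard deviation s is given), so use a t-interval with df = n - 1 = 45 - 1 = 44.

For 98% confidence with df = 44, t* = 2.414 (from t-table)

Standard error: SE = s/√n = 19/√45 = 2.832353

Margin of error: E = t* × SE = 2.414 × 2.832353 = 6.8373

T-interval: x̄ ± E = 127 ± 6.8373 = (120.1627, 133.8373)

Rounded to 2 decimal places:

(120.16, 133.84)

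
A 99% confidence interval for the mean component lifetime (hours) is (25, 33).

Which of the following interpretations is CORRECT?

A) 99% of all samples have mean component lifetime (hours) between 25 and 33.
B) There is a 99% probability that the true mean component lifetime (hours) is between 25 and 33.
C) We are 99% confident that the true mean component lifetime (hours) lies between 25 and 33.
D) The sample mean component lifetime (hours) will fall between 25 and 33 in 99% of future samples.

A confidence interval represents our confidence in the procedure, not a probability statement about the parameter.

Key concept: If we repeated this sampling process many times and computed a 99% CI each time, about 99% of those intervals would contain the true population parameter.

For this specific interval (25, 33):
- Midpoint (point estimate): 29
- Margin of error: 4

The correct interpretation is the one stating confidence that the true parameter lies in the interval — option C.

C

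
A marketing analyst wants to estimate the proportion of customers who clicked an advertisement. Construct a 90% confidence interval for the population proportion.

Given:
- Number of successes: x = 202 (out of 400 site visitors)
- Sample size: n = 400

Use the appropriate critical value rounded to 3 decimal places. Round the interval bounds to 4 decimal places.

Sample proportion: p̂ = 202/400 = 0.505000

Check conditions for normal approximation:
  np̂ = 202 ≥ 10 ✓
  n(1-p̂) = 198 ≥ 10 ✓

The sample is large enough, so use a z-interval (normal approximation) for the proportion.

For 90% confidence, z* = 1.645 (from standard normal table)

Standard error: SE = √(p̂(1-p̂)/n) = √(0.505000×0.495000/400) = 0.02499875

Margin of error: E = z* × SE = 1.645 × 0.02499875 = 0.041123

Z-interval: p̂ ± E = 0.505000 ± 0.041123 = (0.463877, 0.546123)

Rounded to 4 decimal places:

(0.4639, 0.5461)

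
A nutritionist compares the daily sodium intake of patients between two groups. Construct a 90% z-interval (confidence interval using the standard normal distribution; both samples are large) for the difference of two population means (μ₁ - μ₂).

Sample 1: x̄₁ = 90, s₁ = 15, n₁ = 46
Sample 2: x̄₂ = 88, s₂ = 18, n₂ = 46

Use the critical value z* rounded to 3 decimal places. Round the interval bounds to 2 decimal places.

Both samples are large (n₁ = 46 ≥ 30, n₂ = 46 ≥ 30), so a z-interval for the difference of means applies.

Point estimate: x̄₁ - x̄₂ = 90 - 88 = 2

Standard error: SE = √(s₁²/n₁ + s₂²/n₂)
= √(15²/46 + 18²/46)
= √(4.891304 + 7.043478)
= 3.454675

For 90% confidence, z* = 1.645 (from standard normal table)
Margin of error: E = z* × SE = 1.645 × 3.454675 = 5.6829

Z-interval: (x̄₁ - x̄₂) ± E = 2 ± 5.6829 = (-3.6829, 7.6829)

Rounded to 2 decimal places:

(-3.68, 7.68)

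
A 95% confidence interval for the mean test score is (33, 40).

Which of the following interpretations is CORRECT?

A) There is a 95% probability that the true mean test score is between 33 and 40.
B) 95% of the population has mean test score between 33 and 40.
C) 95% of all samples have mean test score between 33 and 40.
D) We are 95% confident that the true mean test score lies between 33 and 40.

A confidence interval represents our confidence in the procedure, not a probability statement about the parameter.

Key concept: If we repeated this sampling process many times and computed a 95% CI each time, about 95% of those intervals would contain the true population parameter.

For this specific interval (33, 40):
- Midpoint (point estimate): 36.5
- Margin of error: 3.5

The correct interpretation is the one stating confidence that the true parameter lies in the interval — option D.

D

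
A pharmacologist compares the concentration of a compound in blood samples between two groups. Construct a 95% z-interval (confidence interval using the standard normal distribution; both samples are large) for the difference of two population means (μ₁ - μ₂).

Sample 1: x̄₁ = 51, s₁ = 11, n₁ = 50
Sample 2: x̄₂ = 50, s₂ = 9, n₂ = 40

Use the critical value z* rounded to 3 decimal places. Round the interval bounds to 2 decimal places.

Both samples are large (n₁ = 50 ≥ 30, n₂ = 40 ≥ 30), so a z-interval for the difference of means applies.

Point estimate: x̄₁ - x̄₂ = 51 - 50 = 1

Standard error: SE = √(s₁²/n₁ + s₂²/n₂)
= √(11²/50 + 9²/40)
= √(2.420000 + 2.025000)
= 2.108317

For 95% confidence, z* = 1.96 (from standard normal table)
Margin of error: E = z* × SE = 1.96 × 2.108317 = 4.1323

Z-interval: (x̄₁ - x̄₂) ± E = 1 ± 4.1323 = (-3.1323, 5.1323)

Rounded to 2 decimal places:

(-3.13, 5.13)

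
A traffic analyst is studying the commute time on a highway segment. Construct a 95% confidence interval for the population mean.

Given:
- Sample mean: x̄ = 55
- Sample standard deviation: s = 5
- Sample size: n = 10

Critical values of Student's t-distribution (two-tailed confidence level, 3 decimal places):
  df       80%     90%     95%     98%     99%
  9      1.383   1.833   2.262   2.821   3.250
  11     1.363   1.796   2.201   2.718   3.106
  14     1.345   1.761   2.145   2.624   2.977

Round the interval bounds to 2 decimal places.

The population standard deviation σ is unknown (only the sample standard deviation s is given), so use a t-interval with df = n - 1 = 10 - 1 = 9.

For 95% confidence with df = 9, t* = 2.262 (from t-table)

Standard error: SE = s/√n = 5/√10 = 1.581139

Margin of error: E = t* × SE = 2.262 × 1.581139 = 3.5765

T-interval: x̄ ± E = 55 ± 3.5765 = (51.4235, 58.5765)

Rounded to 2 decimal places:

(51.42, 58.58)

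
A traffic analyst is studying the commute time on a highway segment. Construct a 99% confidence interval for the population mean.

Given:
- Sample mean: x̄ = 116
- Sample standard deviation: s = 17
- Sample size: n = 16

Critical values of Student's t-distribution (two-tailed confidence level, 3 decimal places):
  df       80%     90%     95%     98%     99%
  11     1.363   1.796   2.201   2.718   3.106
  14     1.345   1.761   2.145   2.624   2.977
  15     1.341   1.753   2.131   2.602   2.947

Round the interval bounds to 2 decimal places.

The population standard deviation σ is unknown (only the sample standard deviation s is given), so use a t-interval with df = n - 1 = 16 - 1 = 15.

For 99% confidence with df = 15, t* = 2.947 (from t-table)

Standard error: SE = s/√n = 17/√16 = 4.250000

Margin of error: E = t* × SE = 2.947 × 4.250000 = 12.5248

T-interval: x̄ ± E = 116 ± 12.5248 = (103.4753, 128.5248)

Rounded to 2 decimal places:

(103.48, 128.52)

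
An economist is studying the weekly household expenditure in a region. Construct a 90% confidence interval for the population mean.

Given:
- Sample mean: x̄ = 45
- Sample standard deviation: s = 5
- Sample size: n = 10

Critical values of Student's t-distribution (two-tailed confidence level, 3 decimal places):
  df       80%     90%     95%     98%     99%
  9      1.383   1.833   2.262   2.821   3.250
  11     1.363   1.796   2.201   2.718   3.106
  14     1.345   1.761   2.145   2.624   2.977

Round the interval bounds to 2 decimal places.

The population standard deviation σ is unknown (only the sample standard deviation s is given), so use a t-interval with df = n - 1 = 10 - 1 = 9.

For 90% confidence with df = 9, t* = 1.833 (from t-table)

Standard error: SE = s/√n = 5/√10 = 1.581139

Margin of error: E = t* × SE = 1.833 × 1.581139 = 2.8982

T-interval: x̄ ± E = 45 ± 2.8982 = (42.1018, 47.8982)

Rounded to 2 decimal places:

(42.10, 47.90)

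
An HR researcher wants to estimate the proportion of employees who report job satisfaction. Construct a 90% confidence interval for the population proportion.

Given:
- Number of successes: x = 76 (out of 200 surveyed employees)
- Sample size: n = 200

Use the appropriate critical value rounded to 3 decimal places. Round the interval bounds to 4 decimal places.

Sample proportion: p̂ = 76/200 = 0.380000

Check conditions for normal approximation:
  np̂ = 76 ≥ 10 ✓
  n(1-p̂) = 124 ≥ 10 ✓

The sample is large enough, so use a z-interval (normal approximation) for the proportion.

For 90% confidence, z* = 1.645 (from standard normal table)

Standard error: SE = √(p̂(1-p̂)/n) = √(0.380000×0.620000/200) = 0.03432200

Margin of error: E = z* × SE = 1.645 × 0.03432200 = 0.056460

Z-interval: p̂ ± E = 0.380000 ± 0.056460 = (0.323540, 0.436460)

Rounded to 4 decimal places:

(0.3235, 0.4365)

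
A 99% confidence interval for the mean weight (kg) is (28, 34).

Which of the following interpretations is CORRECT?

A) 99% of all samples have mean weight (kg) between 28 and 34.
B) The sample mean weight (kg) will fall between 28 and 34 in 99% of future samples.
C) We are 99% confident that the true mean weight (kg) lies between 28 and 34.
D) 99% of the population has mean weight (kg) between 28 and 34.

A confidence interval represents our confidence in the procedure, not a probability statement about the parameter.

Key concept: If we repeated this sampling process many times and computed a 99% CI each time, about 99% of those intervals would contain the true population parameter.

For this specific interval (28, 34):
- Midpoint (point estimate): 31
- Margin of error: 3

The correct interpretation is the one stating confidence that the true parameter lies in the interval — option C.

C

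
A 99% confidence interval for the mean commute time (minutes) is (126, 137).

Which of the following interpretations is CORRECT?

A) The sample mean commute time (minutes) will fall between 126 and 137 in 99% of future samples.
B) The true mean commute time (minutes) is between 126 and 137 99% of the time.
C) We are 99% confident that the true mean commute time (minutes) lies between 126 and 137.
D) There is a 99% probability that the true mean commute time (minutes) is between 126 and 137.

A confidence interval represents our confidence in the procedure, not a probability statement about the parameter.

Key concept: If we repeated this sampling process many times and computed a 99% CI each time, about 99% of those intervals would contain the true population parameter.

For this specific interval (126, 137):
- Midpoint (point estimate): 131.5
- Margin of error: 5.5

The correct interpretation is the one stating confidence that the true parameter lies in the interval — option C.

C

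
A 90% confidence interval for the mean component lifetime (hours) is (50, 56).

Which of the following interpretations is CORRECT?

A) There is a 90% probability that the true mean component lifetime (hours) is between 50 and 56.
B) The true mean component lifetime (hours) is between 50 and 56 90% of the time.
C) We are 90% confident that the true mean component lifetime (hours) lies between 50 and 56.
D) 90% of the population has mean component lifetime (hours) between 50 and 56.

A confidence interval represents our confidence in the procedure, not a probability statement about the parameter.

Key concept: If we repeated this sampling process many times and computed a 90% CI each time, about 90% of those intervals would contain the true population parameter.

For this specific interval (50, 56):
- Midpoint (point estimate): 53
- Margin of error: 3

The correct interpretation is the one stating confidence that the true parameter lies in the interval — option C.

C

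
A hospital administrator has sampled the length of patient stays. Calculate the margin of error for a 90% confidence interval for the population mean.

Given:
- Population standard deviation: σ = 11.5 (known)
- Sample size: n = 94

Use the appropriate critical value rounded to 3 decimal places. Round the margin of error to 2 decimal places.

The population standard deviation σ is known, so use the z-interval margin of error formula.

For 90% confidence, z* = 1.645 (from standard normal table)

Margin of error formula for z-interval: E = z* × σ/√n

E = 1.645 × 11.5/√94
  = 1.645 × 1.186134
  = 1.9512

Rounded to 2 decimal places:

1.95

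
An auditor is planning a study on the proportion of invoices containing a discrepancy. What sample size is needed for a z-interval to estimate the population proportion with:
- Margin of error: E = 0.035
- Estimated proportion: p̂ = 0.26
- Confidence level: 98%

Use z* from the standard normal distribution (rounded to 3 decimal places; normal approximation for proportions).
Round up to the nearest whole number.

Using z* for proportion z-interval (normal approximation).

For 98% confidence, z* = 2.326 (from standard normal table)

Sample size formula for proportion z-interval: n = z*²p̂(1-p̂)/E²

n = 2.326² × 0.26 × 0.74 / 0.035²
  = 5.410276 × 0.1924 / 0.001225
  = 849.7446

Round up to the nearest whole number: n = 850

850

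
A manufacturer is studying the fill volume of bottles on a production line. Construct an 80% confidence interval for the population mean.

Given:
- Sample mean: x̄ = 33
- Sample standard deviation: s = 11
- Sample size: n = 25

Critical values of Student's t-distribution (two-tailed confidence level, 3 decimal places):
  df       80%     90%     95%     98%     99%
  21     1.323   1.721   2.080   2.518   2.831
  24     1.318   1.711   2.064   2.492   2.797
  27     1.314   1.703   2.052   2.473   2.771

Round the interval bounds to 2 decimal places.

The population standard deviation σ is unknown (only the sample standard deviation s is given), so use a t-interval with df = n - 1 = 25 - 1 = 24.

For 80% confidence with df = 24, t* = 1.318 (from t-table)

Standard error: SE = s/√n = 11/√25 = 2.200000

Margin of error: E = t* × SE = 1.318 × 2.200000 = 2.8996

T-interval: x̄ ± E = 33 ± 2.8996 = (30.1004, 35.8996)

Rounded to 2 decimal places:

(30.10, 35.90)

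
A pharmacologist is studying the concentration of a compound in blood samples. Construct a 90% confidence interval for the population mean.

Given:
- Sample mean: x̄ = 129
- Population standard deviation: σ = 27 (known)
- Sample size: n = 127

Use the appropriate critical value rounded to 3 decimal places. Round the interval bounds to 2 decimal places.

The population standard deviation σ is known, so use a z-interval (standard normal critical value).

For 90% confidence, z* = 1.645 (from standard normal table)

Standard error: SE = σ/√n = 27/√127 = 2.395863

Margin of error: E = z* × SE = 1.645 × 2.395863 = 3.9412

Z-interval: x̄ ± E = 129 ± 3.9412 = (125.0588, 132.9412)

Rounded to 2 decimal places:

(125.06, 132.94)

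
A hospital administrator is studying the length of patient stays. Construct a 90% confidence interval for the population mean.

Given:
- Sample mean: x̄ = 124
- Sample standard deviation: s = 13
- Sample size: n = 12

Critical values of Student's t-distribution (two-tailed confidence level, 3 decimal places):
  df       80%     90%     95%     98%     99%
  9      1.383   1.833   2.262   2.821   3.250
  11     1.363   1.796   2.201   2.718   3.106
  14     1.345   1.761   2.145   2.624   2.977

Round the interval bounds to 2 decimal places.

The population standard deviation σ is unknown (only the sample standard deviation s is given), so use a t-interval with df = n - 1 = 12 - 1 = 11.

For 90% confidence with df = 11, t* = 1.796 (from t-table)

Standard error: SE = s/√n = 13/√12 = 3.752777

Margin of error: E = t* × SE = 1.796 × 3.752777 = 6.7400

T-interval: x̄ ± E = 124 ± 6.7400 = (117.2600, 130.7400)

Rounded to 2 decimal places:

(117.26, 130.74)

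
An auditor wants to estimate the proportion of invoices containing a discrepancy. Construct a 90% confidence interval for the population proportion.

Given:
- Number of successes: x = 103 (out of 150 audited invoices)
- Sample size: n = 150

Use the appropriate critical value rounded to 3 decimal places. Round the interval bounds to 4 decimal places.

Sample proportion: p̂ = 103/150 = 0.686667

Check conditions for normal approximation:
  np̂ = 103 ≥ 10 ✓
  n(1-p̂) = 47 ≥ 10 ✓

The sample is large enough, so use a z-interval (normal approximation) for the proportion.

For 90% confidence, z* = 1.645 (from standard normal table)

Standard error: SE = √(p̂(1-p̂)/n) = √(0.686667×0.313333/150) = 0.03787308

Margin of error: E = z* × SE = 1.645 × 0.03787308 = 0.062301

Z-interval: p̂ ± E = 0.686667 ± 0.062301 = (0.624365, 0.748968)

Rounded to 4 decimal places:

(0.6244, 0.7490)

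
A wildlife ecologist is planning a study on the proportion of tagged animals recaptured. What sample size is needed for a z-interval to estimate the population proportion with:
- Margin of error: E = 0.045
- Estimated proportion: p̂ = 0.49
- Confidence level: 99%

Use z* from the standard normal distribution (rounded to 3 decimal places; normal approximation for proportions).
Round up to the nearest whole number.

Using z* for proportion z-interval (normal approximation).

For 99% confidence, z* = 2.576 (from standard normal table)

Sample size formula for proportion z-interval: n = z*²p̂(1-p̂)/E²

n = 2.576² × 0.49 × 0.51 / 0.045²
  = 6.635776 × 0.2499 / 0.002025
  = 818.9039

Round up to the nearest whole number: n = 819

819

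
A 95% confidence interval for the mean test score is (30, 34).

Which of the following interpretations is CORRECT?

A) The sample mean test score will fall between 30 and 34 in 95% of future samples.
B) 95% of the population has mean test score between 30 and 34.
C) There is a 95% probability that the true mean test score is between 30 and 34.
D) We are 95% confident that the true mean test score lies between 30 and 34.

A confidence interval represents our confidence in the procedure, not a probability statement about the parameter.

Key concept: If we repeated this sampling process many times and computed a 95% CI each time, about 95% of those intervals would contain the true population parameter.

For this specific interval (30, 34):
- Midpoint (point estimate): 32
- Margin of error: 2

The correct interpretation is the one stating confidence that the true parameter lies in the interval — option D.

D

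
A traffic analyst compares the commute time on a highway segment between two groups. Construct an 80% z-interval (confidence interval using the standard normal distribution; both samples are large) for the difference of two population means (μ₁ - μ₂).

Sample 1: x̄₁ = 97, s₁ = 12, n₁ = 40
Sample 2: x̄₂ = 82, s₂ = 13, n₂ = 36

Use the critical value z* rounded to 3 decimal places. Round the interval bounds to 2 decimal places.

Both samples are large (n₁ = 40 ≥ 30, n₂ = 36 ≥ 30), so a z-interval for the difference of means applies.

Point estimate: x̄₁ - x̄₂ = 97 - 82 = 15

Standard error: SE = √(s₁²/n₁ + s₂²/n₂)
= √(12²/40 + 13²/36)
= √(3.600000 + 4.694444)
= 2.880008

For 80% confidence, z* = 1.282 (from standard normal table)
Margin of error: E = z* × SE = 1.282 × 2.880008 = 3.6922

Z-interval: (x̄₁ - x̄₂) ± E = 15 ± 3.6922 = (11.3078, 18.6922)

Rounded to 2 decimal places:

(11.31, 18.69)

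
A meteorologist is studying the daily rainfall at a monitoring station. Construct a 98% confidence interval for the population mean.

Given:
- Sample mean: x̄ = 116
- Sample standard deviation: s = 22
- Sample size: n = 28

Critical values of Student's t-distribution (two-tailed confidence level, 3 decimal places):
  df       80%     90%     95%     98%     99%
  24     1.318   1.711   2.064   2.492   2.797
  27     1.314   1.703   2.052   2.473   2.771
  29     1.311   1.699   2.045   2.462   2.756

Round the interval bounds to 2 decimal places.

The population standard deviation σ is unknown (only the sample standard deviation s is given), so use a t-interval with df = n - 1 = 28 - 1 = 27.

For 98% confidence with df = 27, t* = 2.473 (from t-table)

Standard error: SE = s/√n = 22/√28 = 4.157609

Margin of error: E = t* × SE = 2.473 × 4.157609 = 10.2818

T-interval: x̄ ± E = 116 ± 10.2818 = (105.7182, 126.2818)

Rounded to 2 decimal places:

(105.72, 126.28)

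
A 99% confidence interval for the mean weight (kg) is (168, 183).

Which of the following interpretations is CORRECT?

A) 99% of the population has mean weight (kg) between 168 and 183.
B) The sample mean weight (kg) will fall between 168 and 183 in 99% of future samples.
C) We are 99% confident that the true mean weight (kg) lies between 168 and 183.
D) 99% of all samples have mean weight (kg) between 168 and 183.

A confidence interval represents our confidence in the procedure, not a probability statement about the parameter.

Key concept: If we repeated this sampling process many times and computed a 99% CI each time, about 99% of those intervals would contain the true population parameter.

For this specific interval (168, 183):
- Midpoint (point estimate): 175.5
- Margin of error: 7.5

The correct interpretation is the one stating confidence that the true parameter lies in the interval — option C.

C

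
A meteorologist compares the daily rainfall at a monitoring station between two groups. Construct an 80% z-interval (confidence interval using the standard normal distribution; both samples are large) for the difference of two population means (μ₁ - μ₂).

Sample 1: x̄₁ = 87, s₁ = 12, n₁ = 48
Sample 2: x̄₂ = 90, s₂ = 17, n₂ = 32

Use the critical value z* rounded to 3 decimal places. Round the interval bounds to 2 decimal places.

Both samples are large (n₁ = 48 ≥ 30, n₂ = 32 ≥ 30), so a z-interval for the difference of means applies.

Point estimate: x̄₁ - x̄₂ = 87 - 90 = -3

Standard error: SE = √(s₁²/n₁ + s₂²/n₂)
= √(12²/48 + 17²/32)
= √(3.000000 + 9.031250)
= 3.468609

For 80% confidence, z* = 1.282 (from standard normal table)
Margin of error: E = z* × SE = 1.282 × 3.468609 = 4.4468

Z-interval: (x̄₁ - x̄₂) ± E = -3 ± 4.4468 = (-7.4468, 1.4468)

Rounded to 2 decimal places:

(-7.45, 1.45)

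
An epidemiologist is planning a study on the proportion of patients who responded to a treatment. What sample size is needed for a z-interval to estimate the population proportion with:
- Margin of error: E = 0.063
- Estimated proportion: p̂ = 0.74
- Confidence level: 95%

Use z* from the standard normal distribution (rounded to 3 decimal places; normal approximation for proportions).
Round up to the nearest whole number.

Using z* for proportion z-interval (normal approximation).

For 95% confidence, z* = 1.96 (from standard normal table)

Sample size formula for proportion z-interval: n = z*²p̂(1-p̂)/E²

n = 1.96² × 0.74 × 0.26 / 0.063²
  = 3.8416 × 0.1924 / 0.003969
  = 186.2242

Round up to the nearest whole number: n = 187

187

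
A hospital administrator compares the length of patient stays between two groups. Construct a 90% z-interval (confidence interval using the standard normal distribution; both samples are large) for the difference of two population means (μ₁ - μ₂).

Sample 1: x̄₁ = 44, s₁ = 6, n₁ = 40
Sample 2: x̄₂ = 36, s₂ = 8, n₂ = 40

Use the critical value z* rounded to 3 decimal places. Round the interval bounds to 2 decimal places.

Both samples are large (n₁ = 40 ≥ 30, n₂ = 40 ≥ 30), so a z-interval for the difference of means applies.

Point estimate: x̄₁ - x̄₂ = 44 - 36 = 8

Standard error: SE = √(s₁²/n₁ + s₂²/n₂)
= √(6²/40 + 8²/40)
= √(0.900000 + 1.600000)
= 1.581139

For 90% confidence, z* = 1.645 (from standard normal table)
Margin of error: E = z* × SE = 1.645 × 1.581139 = 2.6010

Z-interval: (x̄₁ - x̄₂) ± E = 8 ± 2.6010 = (5.3990, 10.6010)

Rounded to 2 decimal places:

(5.40, 10.60)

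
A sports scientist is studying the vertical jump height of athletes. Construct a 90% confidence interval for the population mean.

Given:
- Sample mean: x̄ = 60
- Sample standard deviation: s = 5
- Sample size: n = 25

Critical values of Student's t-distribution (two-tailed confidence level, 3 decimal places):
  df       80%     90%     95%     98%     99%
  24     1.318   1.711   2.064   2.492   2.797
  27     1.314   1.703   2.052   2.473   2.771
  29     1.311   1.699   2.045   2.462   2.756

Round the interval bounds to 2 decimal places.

The population standard deviation σ is unknown (only the sample standard deviation s is given), so use a t-interval with df = n - 1 = 25 - 1 = 24.

For 90% confidence with df = 24, t* = 1.711 (from t-table)

Standard error: SE = s/√n = 5/√25 = 1.000000

Margin of error: E = t* × SE = 1.711 × 1.000000 = 1.7110

T-interval: x̄ ± E = 60 ± 1.7110 = (58.2890, 61.7110)

Rounded to 2 decimal places:

(58.29, 61.71)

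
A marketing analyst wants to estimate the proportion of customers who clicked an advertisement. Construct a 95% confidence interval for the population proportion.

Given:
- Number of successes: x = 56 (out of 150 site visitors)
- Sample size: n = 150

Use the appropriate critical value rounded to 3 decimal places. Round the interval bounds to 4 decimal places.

Sample proportion: p̂ = 56/150 = 0.373333

Check conditions for normal approximation:
  np̂ = 56 ≥ 10 ✓
  n(1-p̂) = 94 ≥ 10 ✓

The sample is large enough, so use a z-interval (normal approximation) for the proportion.

For 95% confidence, z* = 1.96 (from standard normal table)

Standard error: SE = √(p̂(1-p̂)/n) = √(0.373333×0.626667/150) = 0.03949308

Margin of error: E = z* × SE = 1.96 × 0.03949308 = 0.077406

Z-interval: p̂ ± E = 0.373333 ± 0.077406 = (0.295927, 0.450740)

Rounded to 4 decimal places:

(0.2959, 0.4507)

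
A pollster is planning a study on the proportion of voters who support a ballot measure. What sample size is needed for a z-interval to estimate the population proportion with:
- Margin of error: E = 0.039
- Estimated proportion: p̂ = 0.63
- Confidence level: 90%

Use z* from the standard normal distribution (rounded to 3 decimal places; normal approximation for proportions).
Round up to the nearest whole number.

Using z* for proportion z-interval (normal approximation).

For 90% confidence, z* = 1.645 (from standard normal table)

Sample size formula for proportion z-interval: n = z*²p̂(1-p̂)/E²

n = 1.645² × 0.63 × 0.37 / 0.039²
  = 2.706025 × 0.2331 / 0.001521
  = 414.7103

Round up to the nearest whole number: n = 415

415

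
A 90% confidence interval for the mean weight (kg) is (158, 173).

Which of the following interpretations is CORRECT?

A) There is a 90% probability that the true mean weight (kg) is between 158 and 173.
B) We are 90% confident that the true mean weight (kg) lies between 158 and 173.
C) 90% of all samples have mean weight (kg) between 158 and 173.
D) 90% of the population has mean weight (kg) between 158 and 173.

A confidence interval represents our confidence in the procedure, not a probability statement about the parameter.

Key concept: If we repeated this sampling process many times and computed a 90% CI each time, about 90% of those intervals would contain the true population parameter.

For this specific interval (158, 173):
- Midpoint (point estimate): 165.5
- Margin of error: 7.5

The correct interpretation is the one stating confidence that the true parameter lies in the interval — option B.

B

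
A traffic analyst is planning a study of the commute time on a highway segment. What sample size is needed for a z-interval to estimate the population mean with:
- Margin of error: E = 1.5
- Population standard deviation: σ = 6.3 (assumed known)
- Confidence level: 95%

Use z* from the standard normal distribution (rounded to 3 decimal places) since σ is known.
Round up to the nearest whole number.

Using z* since population σ is known (z-interval formula).

For 95% confidence, z* = 1.96 (from standard normal table)

Sample size formula for z-interval: n = (z*σ/E)²

n = (1.96 × 6.3 / 1.5)²
  = (8.232000)²
  = 67.7658

Round up to the nearest whole number: n = 68

68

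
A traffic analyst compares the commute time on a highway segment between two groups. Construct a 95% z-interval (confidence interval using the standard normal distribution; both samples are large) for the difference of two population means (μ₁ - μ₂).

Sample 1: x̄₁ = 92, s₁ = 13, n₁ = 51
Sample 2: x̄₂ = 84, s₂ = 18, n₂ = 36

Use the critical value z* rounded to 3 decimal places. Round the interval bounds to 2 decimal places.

Both samples are large (n₁ = 51 ≥ 30, n₂ = 36 ≥ 30), so a z-interval for the difference of means applies.

Point estimate: x̄₁ - x̄₂ = 92 - 84 = 8

Standard error: SE = √(s₁²/n₁ + s₂²/n₂)
= √(13²/51 + 18²/36)
= √(3.313725 + 9.000000)
= 3.509092

For 95% confidence, z* = 1.96 (from standard normal table)
Margin of error: E = z* × SE = 1.96 × 3.509092 = 6.8778

Z-interval: (x̄₁ - x̄₂) ± E = 8 ± 6.8778 = (1.1222, 14.8778)

Rounded to 2 decimal places:

(1.12, 14.88)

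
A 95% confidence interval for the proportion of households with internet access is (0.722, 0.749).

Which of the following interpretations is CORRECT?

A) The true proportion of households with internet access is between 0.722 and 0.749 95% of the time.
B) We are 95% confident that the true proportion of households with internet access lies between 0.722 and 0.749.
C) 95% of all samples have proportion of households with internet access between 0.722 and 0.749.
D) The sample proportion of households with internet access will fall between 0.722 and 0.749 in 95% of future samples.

A confidence interval represents our confidence in the procedure, not a probability statement about the parameter.

Key concept: If we repeated this sampling process many times and computed a 95% CI each time, about 95% of those intervals would contain the true population parameter.

For this specific interval (0.722, 0.749):
- Midpoint (point estimate): 0.7355
- Margin of error: 0.0135

The correct interpretation is the one stating confidence that the true parameter lies in the interval — option B.

B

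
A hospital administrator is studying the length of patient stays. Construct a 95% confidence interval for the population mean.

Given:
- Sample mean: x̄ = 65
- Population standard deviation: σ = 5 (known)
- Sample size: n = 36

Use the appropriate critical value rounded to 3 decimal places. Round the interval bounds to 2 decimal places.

The population standard deviation σ is known, so use a z-interval (standard normal critical value).

For 95% confidence, z* = 1.96 (from standard normal table)

Standard error: SE = σ/√n = 5/√36 = 0.833333

Margin of error: E = z* × SE = 1.96 × 0.833333 = 1.6333

Z-interval: x̄ ± E = 65 ± 1.6333 = (63.3667, 66.6333)

Rounded to 2 decimal places:

(63.37, 66.63)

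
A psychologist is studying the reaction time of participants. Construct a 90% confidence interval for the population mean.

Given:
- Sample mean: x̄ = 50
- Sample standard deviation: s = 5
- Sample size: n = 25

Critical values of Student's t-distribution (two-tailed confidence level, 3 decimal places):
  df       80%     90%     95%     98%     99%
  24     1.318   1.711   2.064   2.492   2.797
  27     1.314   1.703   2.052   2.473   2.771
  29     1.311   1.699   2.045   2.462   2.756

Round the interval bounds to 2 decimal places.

The population standard deviation σ is unknown (only the sample standard deviation s is given), so use a t-interval with df = n - 1 = 25 - 1 = 24.

For 90% confidence with df = 24, t* = 1.711 (from t-table)

Standard error: SE = s/√n = 5/√25 = 1.000000

Margin of error: E = t* × SE = 1.711 × 1.000000 = 1.7110

T-interval: x̄ ± E = 50 ± 1.7110 = (48.2890, 51.7110)

Rounded to 2 decimal places:

(48.29, 51.71)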